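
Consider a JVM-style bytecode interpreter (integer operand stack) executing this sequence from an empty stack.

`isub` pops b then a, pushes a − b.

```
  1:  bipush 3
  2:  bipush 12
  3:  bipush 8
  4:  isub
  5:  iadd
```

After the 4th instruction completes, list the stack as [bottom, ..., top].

[3, 4]

bipush 3  : 3
bipush 12 : 3 12
bipush 8  : 3 12 8
isub      : 3 4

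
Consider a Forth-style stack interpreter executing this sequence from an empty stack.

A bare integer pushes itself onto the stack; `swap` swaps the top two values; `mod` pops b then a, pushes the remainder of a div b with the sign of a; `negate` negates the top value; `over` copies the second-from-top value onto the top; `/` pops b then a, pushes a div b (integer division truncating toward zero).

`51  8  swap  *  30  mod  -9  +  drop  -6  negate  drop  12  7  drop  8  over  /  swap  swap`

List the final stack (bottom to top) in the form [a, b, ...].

51     → [51]
8      → [51, 8]
swap   → [8, 51]
*      → [408]
30     → [408, 30]
mod    → [18]
-9     → [18, -9]
+      → [9]
drop   → []
-6     → [-6]
negate → [6]
drop   → []
12     → [12]
7      → [12, 7]
drop   → [12]
8      → [12, 8]
over   → [12, 8, 12]
/      → [12, 0]
swap   → [0, 12]
swap   → [12, 0]

[12, 0]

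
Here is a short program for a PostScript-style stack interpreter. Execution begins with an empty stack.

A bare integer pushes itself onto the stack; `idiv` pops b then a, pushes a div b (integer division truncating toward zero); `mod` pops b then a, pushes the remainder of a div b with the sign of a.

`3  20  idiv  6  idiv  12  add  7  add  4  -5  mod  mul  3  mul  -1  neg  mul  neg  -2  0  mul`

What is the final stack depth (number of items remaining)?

2

3    -> [3]
20   -> [3, 20]
idiv -> [0]
6    -> [0, 6]
idiv -> [0]
12   -> [0, 12]
add  -> [12]
7    -> [12, 7]
add  -> [19]
4    -> [19, 4]
-5   -> [19, 4, -5]
mod  -> [19, 4]
mul  -> [76]
3    -> [76, 3]
mul  -> [228]
-1   -> [228, -1]
neg  -> [228, 1]
mul  -> [228]
neg  -> [-228]
-2   -> [-228, -2]
0    -> [-228, -2, 0]
mul  -> [-228, 0]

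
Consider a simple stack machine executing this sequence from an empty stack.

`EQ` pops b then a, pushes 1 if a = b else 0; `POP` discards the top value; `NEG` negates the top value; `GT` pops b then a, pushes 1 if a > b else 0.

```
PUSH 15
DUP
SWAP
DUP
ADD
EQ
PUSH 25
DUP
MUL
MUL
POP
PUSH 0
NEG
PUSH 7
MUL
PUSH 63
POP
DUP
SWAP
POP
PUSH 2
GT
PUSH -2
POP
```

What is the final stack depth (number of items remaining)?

1

PUSH 15 : [15]
DUP     : [15, 15]
SWAP    : [15, 15]
DUP     : [15, 15, 15]
ADD     : [15, 30]
EQ      : [0]
PUSH 25 : [0, 25]
DUP     : [0, 25, 25]
MUL     : [0, 625]
MUL     : [0]
POP     : []
PUSH 0  : [0]
NEG     : [0]
PUSH 7  : [0, 7]
MUL     : [0]
PUSH 63 : [0, 63]
POP     : [0]
DUP     : [0, 0]
SWAP    : [0, 0]
POP     : [0]
PUSH 2  : [0, 2]
GT      : [0]
PUSH -2 : [0, -2]
POP     : [0]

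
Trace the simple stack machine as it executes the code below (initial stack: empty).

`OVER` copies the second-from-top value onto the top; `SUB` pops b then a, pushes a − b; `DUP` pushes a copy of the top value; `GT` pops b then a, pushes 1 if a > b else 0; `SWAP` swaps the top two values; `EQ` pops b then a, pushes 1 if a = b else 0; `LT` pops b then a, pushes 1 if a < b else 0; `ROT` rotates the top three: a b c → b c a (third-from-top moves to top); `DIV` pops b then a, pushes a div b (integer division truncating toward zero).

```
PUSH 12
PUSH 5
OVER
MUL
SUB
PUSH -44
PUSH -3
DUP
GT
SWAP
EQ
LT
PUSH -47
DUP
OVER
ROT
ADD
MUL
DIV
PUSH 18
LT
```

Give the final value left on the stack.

PUSH 12  -> [12]
PUSH 5   -> [12, 5]
OVER     -> [12, 5, 12]
MUL      -> [12, 60]
SUB      -> [-48]
PUSH -44 -> [-48, -44]
PUSH -3  -> [-48, -44, -3]
DUP      -> [-48, -44, -3, -3]
GT       -> [-48, -44, 0]
SWAP     -> [-48, 0, -44]
EQ       -> [-48, 0]
LT       -> [1]
PUSH -47 -> [1, -47]
DUP      -> [1, -47, -47]
OVER     -> [1, -47, -47, -47]
ROT      -> [1, -47, -47, -47]
ADD      -> [1, -47, -94]
MUL      -> [1, 4418]
DIV      -> [0]
PUSH 18  -> [0, 18]
LT       -> [1]

1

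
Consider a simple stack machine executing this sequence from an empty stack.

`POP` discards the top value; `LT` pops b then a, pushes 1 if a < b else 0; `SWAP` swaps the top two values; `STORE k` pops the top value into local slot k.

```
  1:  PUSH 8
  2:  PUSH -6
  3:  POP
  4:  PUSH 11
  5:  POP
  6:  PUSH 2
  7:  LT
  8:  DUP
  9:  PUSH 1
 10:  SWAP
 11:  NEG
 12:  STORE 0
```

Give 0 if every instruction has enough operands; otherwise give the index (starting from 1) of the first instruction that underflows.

0

PUSH 8  → [8]
PUSH -6 → [8, -6]
POP     → [8]
PUSH 11 → [8, 11]
POP     → [8]
PUSH 2  → [8, 2]
LT      → [0]
DUP     → [0, 0]
PUSH 1  → [0, 0, 1]
SWAP    → [0, 1, 0]
NEG     → [0, 1, 0]
STORE 0 → [0, 1]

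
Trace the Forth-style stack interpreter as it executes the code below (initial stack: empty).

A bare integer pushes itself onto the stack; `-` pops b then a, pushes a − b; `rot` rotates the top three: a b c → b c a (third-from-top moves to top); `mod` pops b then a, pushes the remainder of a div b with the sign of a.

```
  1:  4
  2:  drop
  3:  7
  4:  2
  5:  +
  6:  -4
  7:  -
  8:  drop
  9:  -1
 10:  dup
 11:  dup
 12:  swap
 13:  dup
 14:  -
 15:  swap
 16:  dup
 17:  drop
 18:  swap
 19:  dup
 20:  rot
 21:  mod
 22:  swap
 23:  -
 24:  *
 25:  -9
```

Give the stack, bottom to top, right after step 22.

[-1, 0, 0]

4    -> [4]
drop -> []
7    -> [7]
2    -> [7, 2]
+    -> [9]
-4   -> [9, -4]
-    -> [13]
drop -> []
-1   -> [-1]
dup  -> [-1, -1]
dup  -> [-1, -1, -1]
swap -> [-1, -1, -1]
dup  -> [-1, -1, -1, -1]
-    -> [-1, -1, 0]
swap -> [-1, 0, -1]
dup  -> [-1, 0, -1, -1]
drop -> [-1, 0, -1]
swap -> [-1, -1, 0]
dup  -> [-1, -1, 0, 0]
rot  -> [-1, 0, 0, -1]
mod  -> [-1, 0, 0]
swap -> [-1, 0, 0]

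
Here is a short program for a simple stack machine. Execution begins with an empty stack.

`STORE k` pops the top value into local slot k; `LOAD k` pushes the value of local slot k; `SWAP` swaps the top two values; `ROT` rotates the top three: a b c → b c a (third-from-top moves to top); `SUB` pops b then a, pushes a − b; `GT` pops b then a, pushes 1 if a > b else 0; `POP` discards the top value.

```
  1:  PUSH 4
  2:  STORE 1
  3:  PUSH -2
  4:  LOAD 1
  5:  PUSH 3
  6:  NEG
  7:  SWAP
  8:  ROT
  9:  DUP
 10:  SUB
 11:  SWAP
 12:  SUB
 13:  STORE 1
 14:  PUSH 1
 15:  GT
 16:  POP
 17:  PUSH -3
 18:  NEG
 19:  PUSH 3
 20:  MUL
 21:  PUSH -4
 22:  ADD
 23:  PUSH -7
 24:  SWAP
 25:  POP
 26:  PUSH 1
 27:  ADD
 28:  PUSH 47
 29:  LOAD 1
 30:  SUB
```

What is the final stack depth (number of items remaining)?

PUSH 4   4
STORE 1  (empty)
PUSH -2  -2
LOAD 1   -2 4
PUSH 3   -2 4 3
NEG      -2 4 -3
SWAP     -2 -3 4
ROT      -3 4 -2
DUP      -3 4 -2 -2
SUB      -3 4 0
SWAP     -3 0 4
SUB      -3 -4
STORE 1  -3
PUSH 1   -3 1
GT       0
POP      (empty)
PUSH -3  -3
NEG      3
PUSH 3   3 3
MUL      9
PUSH -4  9 -4
ADD      5
PUSH -7  5 -7
SWAP     -7 5
POP      -7
PUSH 1   -7 1
ADD      -6
PUSH 47  -6 47
LOAD 1   -6 47 -4
SUB      -6 51

2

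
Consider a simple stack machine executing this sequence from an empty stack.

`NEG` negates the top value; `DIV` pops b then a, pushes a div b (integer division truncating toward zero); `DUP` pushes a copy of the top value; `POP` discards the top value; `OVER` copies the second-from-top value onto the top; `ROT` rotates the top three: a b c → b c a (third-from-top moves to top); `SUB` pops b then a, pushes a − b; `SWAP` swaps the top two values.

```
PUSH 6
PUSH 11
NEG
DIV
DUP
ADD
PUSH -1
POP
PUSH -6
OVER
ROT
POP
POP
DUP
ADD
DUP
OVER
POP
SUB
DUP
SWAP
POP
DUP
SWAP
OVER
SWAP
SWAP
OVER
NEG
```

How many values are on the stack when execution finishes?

PUSH 6  -> 6
PUSH 11 -> 6 11
NEG     -> 6 -11
DIV     -> 0
DUP     -> 0 0
ADD     -> 0
PUSH -1 -> 0 -1
POP     -> 0
PUSH -6 -> 0 -6
OVER    -> 0 -6 0
ROT     -> -6 0 0
POP     -> -6 0
POP     -> -6
DUP     -> -6 -6
ADD     -> -12
DUP     -> -12 -12
OVER    -> -12 -12 -12
POP     -> -12 -12
SUB     -> 0
DUP     -> 0 0
SWAP    -> 0 0
POP     -> 0
DUP     -> 0 0
SWAP    -> 0 0
OVER    -> 0 0 0
SWAP    -> 0 0 0
SWAP    -> 0 0 0
OVER    -> 0 0 0 0
NEG     -> 0 0 0 0

4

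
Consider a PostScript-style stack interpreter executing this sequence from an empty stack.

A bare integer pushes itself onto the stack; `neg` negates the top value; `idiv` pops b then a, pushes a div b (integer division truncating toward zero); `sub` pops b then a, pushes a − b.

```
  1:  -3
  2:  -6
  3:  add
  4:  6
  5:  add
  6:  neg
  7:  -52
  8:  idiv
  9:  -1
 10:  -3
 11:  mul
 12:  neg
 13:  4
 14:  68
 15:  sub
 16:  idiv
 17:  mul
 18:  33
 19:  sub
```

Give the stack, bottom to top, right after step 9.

[0, -1]

-3    [-3]
-6    [-3, -6]
add   [-9]
6     [-9, 6]
add   [-3]
neg   [3]
-52   [3, -52]
idiv  [0]
-1    [0, -1]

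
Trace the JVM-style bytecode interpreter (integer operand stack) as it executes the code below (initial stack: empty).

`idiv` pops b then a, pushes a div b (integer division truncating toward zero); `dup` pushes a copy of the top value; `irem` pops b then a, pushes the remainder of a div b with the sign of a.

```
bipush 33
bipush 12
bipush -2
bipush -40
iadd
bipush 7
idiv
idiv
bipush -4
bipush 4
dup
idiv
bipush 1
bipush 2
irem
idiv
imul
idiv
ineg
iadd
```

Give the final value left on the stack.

33

bipush 33   33
bipush 12   33 12
bipush -2   33 12 -2
bipush -40  33 12 -2 -40
iadd        33 12 -42
bipush 7    33 12 -42 7
idiv        33 12 -6
idiv        33 -2
bipush -4   33 -2 -4
bipush 4    33 -2 -4 4
dup         33 -2 -4 4 4
idiv        33 -2 -4 1
bipush 1    33 -2 -4 1 1
bipush 2    33 -2 -4 1 1 2
irem        33 -2 -4 1 1
idiv        33 -2 -4 1
imul        33 -2 -4
idiv        33 0
ineg        33 0
iadd        33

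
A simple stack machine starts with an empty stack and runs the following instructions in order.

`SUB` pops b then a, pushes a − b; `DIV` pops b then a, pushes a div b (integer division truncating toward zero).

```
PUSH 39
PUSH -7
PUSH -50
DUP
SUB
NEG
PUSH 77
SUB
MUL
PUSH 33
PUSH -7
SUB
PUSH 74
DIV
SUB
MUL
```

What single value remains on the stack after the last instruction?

21021

PUSH 39  -> [39]
PUSH -7  -> [39, -7]
PUSH -50 -> [39, -7, -50]
DUP      -> [39, -7, -50, -50]
SUB      -> [39, -7, 0]
NEG      -> [39, -7, 0]
PUSH 77  -> [39, -7, 0, 77]
SUB      -> [39, -7, -77]
MUL      -> [39, 539]
PUSH 33  -> [39, 539, 33]
PUSH -7  -> [39, 539, 33, -7]
SUB      -> [39, 539, 40]
PUSH 74  -> [39, 539, 40, 74]
DIV      -> [39, 539, 0]
SUB      -> [39, 539]
MUL      -> [21021]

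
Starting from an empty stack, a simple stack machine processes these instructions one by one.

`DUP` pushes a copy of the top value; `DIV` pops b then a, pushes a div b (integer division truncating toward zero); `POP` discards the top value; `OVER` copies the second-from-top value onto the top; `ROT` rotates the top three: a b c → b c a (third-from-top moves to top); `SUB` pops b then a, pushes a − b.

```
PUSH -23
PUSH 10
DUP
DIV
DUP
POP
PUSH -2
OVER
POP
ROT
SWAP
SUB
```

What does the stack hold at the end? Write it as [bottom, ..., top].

PUSH -23  -23
PUSH 10   -23 10
DUP       -23 10 10
DIV       -23 1
DUP       -23 1 1
POP       -23 1
PUSH -2   -23 1 -2
OVER      -23 1 -2 1
POP       -23 1 -2
ROT       1 -2 -23
SWAP      1 -23 -2
SUB       1 -21

[1, -21]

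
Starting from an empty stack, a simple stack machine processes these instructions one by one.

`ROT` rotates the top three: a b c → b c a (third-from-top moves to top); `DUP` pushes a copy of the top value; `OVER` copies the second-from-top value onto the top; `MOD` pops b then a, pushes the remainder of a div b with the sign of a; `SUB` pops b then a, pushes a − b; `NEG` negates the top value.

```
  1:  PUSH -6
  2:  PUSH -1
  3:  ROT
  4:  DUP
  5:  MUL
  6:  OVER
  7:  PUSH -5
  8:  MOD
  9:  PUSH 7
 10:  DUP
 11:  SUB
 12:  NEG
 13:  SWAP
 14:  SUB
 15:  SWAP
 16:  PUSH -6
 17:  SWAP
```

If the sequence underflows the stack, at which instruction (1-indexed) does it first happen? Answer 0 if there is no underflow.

3

PUSH -6 : -6
PUSH -1 : -6 -1
ROT  — needs 3 operands, stack has 2 → underflow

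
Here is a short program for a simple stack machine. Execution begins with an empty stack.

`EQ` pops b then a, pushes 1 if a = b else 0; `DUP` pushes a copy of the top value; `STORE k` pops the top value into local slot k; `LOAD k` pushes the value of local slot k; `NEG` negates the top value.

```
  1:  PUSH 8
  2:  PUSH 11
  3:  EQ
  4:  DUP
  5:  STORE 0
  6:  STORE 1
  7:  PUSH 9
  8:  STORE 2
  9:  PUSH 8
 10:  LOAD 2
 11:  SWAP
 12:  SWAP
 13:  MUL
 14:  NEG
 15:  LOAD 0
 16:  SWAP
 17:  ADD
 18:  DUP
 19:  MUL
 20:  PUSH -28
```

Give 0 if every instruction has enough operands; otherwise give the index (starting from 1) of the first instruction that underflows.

PUSH 8    8
PUSH 11   8 11
EQ        0
DUP       0 0
STORE 0   0
STORE 1   (empty)
PUSH 9    9
STORE 2   (empty)
PUSH 8    8
LOAD 2    8 9
SWAP      9 8
SWAP      8 9
MUL       72
NEG       -72
LOAD 0    -72 0
SWAP      0 -72
ADD       -72
DUP       -72 -72
MUL       5184
PUSH -28  5184 -28

0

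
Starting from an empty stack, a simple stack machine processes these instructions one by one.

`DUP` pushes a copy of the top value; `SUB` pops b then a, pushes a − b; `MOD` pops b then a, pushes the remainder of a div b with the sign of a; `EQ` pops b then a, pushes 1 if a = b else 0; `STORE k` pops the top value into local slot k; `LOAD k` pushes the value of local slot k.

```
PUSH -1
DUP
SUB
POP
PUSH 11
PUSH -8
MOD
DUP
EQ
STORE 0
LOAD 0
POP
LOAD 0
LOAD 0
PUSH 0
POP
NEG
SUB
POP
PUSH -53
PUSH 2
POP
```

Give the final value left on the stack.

PUSH -1  → -1
DUP      → -1 -1
SUB      → 0
POP      → (empty)
PUSH 11  → 11
PUSH -8  → 11 -8
MOD      → 3
DUP      → 3 3
EQ       → 1
STORE 0  → (empty)
LOAD 0   → 1
POP      → (empty)
LOAD 0   → 1
LOAD 0   → 1 1
PUSH 0   → 1 1 0
POP      → 1 1
NEG      → 1 -1
SUB      → 2
POP      → (empty)
PUSH -53 → -53
PUSH 2   → -53 2
POP      → -53

-53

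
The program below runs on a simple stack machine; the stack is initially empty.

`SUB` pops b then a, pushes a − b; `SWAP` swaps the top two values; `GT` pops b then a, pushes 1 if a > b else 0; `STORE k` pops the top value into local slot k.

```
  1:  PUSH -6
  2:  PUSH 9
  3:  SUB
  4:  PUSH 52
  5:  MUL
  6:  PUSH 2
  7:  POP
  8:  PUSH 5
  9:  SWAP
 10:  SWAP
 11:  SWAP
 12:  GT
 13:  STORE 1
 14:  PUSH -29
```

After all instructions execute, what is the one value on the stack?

-29

PUSH -6  -> [-6]
PUSH 9   -> [-6, 9]
SUB      -> [-15]
PUSH 52  -> [-15, 52]
MUL      -> [-780]
PUSH 2   -> [-780, 2]
POP      -> [-780]
PUSH 5   -> [-780, 5]
SWAP     -> [5, -780]
SWAP     -> [-780, 5]
SWAP     -> [5, -780]
GT       -> [1]
STORE 1  -> []
PUSH -29 -> [-29]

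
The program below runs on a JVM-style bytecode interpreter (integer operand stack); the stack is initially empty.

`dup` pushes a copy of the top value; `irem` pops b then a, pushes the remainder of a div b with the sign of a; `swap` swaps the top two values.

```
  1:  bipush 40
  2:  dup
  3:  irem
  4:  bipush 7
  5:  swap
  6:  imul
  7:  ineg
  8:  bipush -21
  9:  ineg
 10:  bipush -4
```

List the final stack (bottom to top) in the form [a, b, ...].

[0, 21, -4]

bipush 40  → 40
dup        → 40 40
irem       → 0
bipush 7   → 0 7
swap       → 7 0
imul       → 0
ineg       → 0
bipush -21 → 0 -21
ineg       → 0 21
bipush -4  → 0 21 -4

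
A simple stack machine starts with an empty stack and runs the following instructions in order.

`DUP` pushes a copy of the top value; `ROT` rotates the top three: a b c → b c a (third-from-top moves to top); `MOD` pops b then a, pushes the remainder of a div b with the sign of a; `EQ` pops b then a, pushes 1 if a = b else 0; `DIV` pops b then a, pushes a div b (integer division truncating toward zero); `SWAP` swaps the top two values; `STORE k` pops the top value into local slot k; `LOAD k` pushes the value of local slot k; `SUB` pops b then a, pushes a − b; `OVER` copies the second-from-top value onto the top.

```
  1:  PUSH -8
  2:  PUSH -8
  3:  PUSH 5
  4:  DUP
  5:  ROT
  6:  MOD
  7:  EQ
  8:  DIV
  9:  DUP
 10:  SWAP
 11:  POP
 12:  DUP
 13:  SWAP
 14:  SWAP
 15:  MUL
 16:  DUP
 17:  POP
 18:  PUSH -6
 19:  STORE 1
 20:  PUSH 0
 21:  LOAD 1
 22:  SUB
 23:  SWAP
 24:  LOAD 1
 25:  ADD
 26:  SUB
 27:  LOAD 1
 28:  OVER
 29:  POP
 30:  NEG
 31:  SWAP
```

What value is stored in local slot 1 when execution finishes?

PUSH -8  -8
PUSH -8  -8 -8
PUSH 5   -8 -8 5
DUP      -8 -8 5 5
ROT      -8 5 5 -8
MOD      -8 5 5
EQ       -8 1
DIV      -8
DUP      -8 -8
SWAP     -8 -8
POP      -8
DUP      -8 -8
SWAP     -8 -8
SWAP     -8 -8
MUL      64
DUP      64 64
POP      64
PUSH -6  64 -6
STORE 1  64
PUSH 0   64 0
LOAD 1   64 0 -6
SUB      64 6
SWAP     6 64
LOAD 1   6 64 -6
ADD      6 58
SUB      -52
LOAD 1   -52 -6
OVER     -52 -6 -52
POP      -52 -6
NEG      -52 6
SWAP     6 -52

-6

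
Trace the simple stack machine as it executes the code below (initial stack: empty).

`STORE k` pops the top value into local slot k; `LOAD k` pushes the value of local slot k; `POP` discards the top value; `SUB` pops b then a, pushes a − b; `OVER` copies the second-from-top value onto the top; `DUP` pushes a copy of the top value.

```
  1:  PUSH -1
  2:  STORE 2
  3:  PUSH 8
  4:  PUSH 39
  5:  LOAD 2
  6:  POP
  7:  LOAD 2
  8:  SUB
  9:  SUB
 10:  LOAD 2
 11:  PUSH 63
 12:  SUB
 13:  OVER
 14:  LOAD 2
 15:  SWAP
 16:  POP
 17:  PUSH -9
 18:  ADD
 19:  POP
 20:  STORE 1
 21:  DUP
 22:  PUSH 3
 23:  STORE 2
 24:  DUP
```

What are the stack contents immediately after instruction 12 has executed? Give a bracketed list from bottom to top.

PUSH -1 -> -1
STORE 2 -> (empty)
PUSH 8  -> 8
PUSH 39 -> 8 39
LOAD 2  -> 8 39 -1
POP     -> 8 39
LOAD 2  -> 8 39 -1
SUB     -> 8 40
SUB     -> -32
LOAD 2  -> -32 -1
PUSH 63 -> -32 -1 63
SUB     -> -32 -64

[-32, -64]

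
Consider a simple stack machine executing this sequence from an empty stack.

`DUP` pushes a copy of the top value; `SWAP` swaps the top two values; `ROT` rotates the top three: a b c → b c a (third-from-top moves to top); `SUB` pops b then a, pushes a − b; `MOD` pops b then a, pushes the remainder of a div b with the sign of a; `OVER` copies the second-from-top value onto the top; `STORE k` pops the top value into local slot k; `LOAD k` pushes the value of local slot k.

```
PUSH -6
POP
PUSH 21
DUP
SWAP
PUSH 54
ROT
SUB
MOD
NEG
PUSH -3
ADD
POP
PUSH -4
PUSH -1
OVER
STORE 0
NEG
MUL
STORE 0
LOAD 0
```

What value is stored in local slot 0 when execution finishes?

-4

PUSH -6 : [-6]
POP     : []
PUSH 21 : [21]
DUP     : [21, 21]
SWAP    : [21, 21]
PUSH 54 : [21, 21, 54]
ROT     : [21, 54, 21]
SUB     : [21, 33]
MOD     : [21]
NEG     : [-21]
PUSH -3 : [-21, -3]
ADD     : [-24]
POP     : []
PUSH -4 : [-4]
PUSH -1 : [-4, -1]
OVER    : [-4, -1, -4]
STORE 0 : [-4, -1]
NEG     : [-4, 1]
MUL     : [-4]
STORE 0 : []
LOAD 0  : [-4]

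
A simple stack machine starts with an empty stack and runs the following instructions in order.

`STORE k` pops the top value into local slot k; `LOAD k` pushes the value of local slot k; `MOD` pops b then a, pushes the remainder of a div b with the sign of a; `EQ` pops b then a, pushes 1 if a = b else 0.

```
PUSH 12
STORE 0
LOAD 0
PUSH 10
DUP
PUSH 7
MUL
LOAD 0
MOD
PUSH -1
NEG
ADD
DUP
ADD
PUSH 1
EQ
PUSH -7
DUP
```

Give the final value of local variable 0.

12

PUSH 12  [12]
STORE 0  []
LOAD 0   [12]
PUSH 10  [12, 10]
DUP      [12, 10, 10]
PUSH 7   [12, 10, 10, 7]
MUL      [12, 10, 70]
LOAD 0   [12, 10, 70, 12]
MOD      [12, 10, 10]
PUSH -1  [12, 10, 10, -1]
NEG      [12, 10, 10, 1]
ADD      [12, 10, 11]
DUP      [12, 10, 11, 11]
ADD      [12, 10, 22]
PUSH 1   [12, 10, 22, 1]
EQ       [12, 10, 0]
PUSH -7  [12, 10, 0, -7]
DUP      [12, 10, 0, -7, -7]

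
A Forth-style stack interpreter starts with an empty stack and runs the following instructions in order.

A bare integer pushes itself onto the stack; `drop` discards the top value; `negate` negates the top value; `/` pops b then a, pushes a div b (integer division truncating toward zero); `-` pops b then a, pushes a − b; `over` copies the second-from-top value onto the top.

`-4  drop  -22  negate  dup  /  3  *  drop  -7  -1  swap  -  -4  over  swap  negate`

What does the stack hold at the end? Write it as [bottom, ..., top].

[6, 6, 4]

-4     -> -4
drop   -> (empty)
-22    -> -22
negate -> 22
dup    -> 22 22
/      -> 1
3      -> 1 3
*      -> 3
drop   -> (empty)
-7     -> -7
-1     -> -7 -1
swap   -> -1 -7
-      -> 6
-4     -> 6 -4
over   -> 6 -4 6
swap   -> 6 6 -4
negate -> 6 6 4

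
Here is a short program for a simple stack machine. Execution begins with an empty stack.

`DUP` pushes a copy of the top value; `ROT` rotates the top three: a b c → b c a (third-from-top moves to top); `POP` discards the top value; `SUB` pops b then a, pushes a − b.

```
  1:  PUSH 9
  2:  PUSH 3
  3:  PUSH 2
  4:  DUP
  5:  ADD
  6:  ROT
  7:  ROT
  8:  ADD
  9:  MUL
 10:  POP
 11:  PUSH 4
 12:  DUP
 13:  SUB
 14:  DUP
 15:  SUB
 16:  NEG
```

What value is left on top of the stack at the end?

PUSH 9 -> 9
PUSH 3 -> 9 3
PUSH 2 -> 9 3 2
DUP    -> 9 3 2 2
ADD    -> 9 3 4
ROT    -> 3 4 9
ROT    -> 4 9 3
ADD    -> 4 12
MUL    -> 48
POP    -> (empty)
PUSH 4 -> 4
DUP    -> 4 4
SUB    -> 0
DUP    -> 0 0
SUB    -> 0
NEG    -> 0

0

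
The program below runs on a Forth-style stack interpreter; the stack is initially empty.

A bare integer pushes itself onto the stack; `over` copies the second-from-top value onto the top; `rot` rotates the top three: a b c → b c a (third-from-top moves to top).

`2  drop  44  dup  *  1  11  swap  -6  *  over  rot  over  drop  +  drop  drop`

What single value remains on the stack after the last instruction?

1936

2     [2]
drop  []
44    [44]
dup   [44, 44]
*     [1936]
1     [1936, 1]
11    [1936, 1, 11]
swap  [1936, 11, 1]
-6    [1936, 11, 1, -6]
*     [1936, 11, -6]
over  [1936, 11, -6, 11]
rot   [1936, -6, 11, 11]
over  [1936, -6, 11, 11, 11]
drop  [1936, -6, 11, 11]
+     [1936, -6, 22]
drop  [1936, -6]
drop  [1936]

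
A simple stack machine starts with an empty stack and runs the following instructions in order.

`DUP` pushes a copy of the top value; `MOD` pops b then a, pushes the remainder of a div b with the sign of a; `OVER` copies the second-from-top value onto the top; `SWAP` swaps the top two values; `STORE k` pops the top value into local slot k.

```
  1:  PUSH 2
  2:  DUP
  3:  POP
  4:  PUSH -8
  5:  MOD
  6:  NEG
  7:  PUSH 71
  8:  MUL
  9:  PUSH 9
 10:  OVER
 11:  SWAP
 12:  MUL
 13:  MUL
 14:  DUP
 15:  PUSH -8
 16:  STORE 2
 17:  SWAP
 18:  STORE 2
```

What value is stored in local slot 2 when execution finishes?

181476

PUSH 2  -> 2
DUP     -> 2 2
POP     -> 2
PUSH -8 -> 2 -8
MOD     -> 2
NEG     -> -2
PUSH 71 -> -2 71
MUL     -> -142
PUSH 9  -> -142 9
OVER    -> -142 9 -142
SWAP    -> -142 -142 9
MUL     -> -142 -1278
MUL     -> 181476
DUP     -> 181476 181476
PUSH -8 -> 181476 181476 -8
STORE 2 -> 181476 181476
SWAP    -> 181476 181476
STORE 2 -> 181476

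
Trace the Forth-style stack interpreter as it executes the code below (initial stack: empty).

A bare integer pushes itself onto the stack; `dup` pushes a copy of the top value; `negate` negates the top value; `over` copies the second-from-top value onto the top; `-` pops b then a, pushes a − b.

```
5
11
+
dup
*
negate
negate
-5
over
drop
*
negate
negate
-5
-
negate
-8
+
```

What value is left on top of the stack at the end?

1267

5      -> 5
11     -> 5 11
+      -> 16
dup    -> 16 16
*      -> 256
negate -> -256
negate -> 256
-5     -> 256 -5
over   -> 256 -5 256
drop   -> 256 -5
*      -> -1280
negate -> 1280
negate -> -1280
-5     -> -1280 -5
-      -> -1275
negate -> 1275
-8     -> 1275 -8
+      -> 1267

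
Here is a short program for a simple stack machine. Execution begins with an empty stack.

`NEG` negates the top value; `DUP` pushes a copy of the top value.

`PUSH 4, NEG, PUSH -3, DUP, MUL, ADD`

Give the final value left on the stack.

5

PUSH 4  -> [4]
NEG     -> [-4]
PUSH -3 -> [-4, -3]
DUP     -> [-4, -3, -3]
MUL     -> [-4, 9]
ADD     -> [5]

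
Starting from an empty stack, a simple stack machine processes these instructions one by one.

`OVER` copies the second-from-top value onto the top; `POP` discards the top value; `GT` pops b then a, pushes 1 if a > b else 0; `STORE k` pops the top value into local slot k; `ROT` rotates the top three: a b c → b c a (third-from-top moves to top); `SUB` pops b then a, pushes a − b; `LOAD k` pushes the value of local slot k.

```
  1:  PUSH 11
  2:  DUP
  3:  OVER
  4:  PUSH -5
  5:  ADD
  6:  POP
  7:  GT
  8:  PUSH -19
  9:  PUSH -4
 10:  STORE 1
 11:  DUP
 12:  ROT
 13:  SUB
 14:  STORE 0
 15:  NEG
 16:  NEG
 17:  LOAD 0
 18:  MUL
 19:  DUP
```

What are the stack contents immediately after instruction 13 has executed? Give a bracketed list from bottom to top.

PUSH 11   11
DUP       11 11
OVER      11 11 11
PUSH -5   11 11 11 -5
ADD       11 11 6
POP       11 11
GT        0
PUSH -19  0 -19
PUSH -4   0 -19 -4
STORE 1   0 -19
DUP       0 -19 -19
ROT       -19 -19 0
SUB       -19 -19

[-19, -19]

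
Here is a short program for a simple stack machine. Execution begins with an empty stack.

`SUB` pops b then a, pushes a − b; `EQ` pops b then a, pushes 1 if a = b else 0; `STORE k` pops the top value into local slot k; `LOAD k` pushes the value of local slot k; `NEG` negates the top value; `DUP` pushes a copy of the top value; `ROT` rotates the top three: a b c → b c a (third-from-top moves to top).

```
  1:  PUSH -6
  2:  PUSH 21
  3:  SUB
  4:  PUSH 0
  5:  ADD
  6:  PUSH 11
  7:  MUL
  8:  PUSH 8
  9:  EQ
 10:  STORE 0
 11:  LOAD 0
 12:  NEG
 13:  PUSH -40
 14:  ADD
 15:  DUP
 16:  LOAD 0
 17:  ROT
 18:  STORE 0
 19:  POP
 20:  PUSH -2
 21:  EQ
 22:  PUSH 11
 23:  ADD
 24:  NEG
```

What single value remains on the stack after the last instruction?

-11

PUSH -6  -> [-6]
PUSH 21  -> [-6, 21]
SUB      -> [-27]
PUSH 0   -> [-27, 0]
ADD      -> [-27]
PUSH 11  -> [-27, 11]
MUL      -> [-297]
PUSH 8   -> [-297, 8]
EQ       -> [0]
STORE 0  -> []
LOAD 0   -> [0]
NEG      -> [0]
PUSH -40 -> [0, -40]
ADD      -> [-40]
DUP      -> [-40, -40]
LOAD 0   -> [-40, -40, 0]
ROT      -> [-40, 0, -40]
STORE 0  -> [-40, 0]
POP      -> [-40]
PUSH -2  -> [-40, -2]
EQ       -> [0]
PUSH 11  -> [0, 11]
ADD      -> [11]
NEG      -> [-11]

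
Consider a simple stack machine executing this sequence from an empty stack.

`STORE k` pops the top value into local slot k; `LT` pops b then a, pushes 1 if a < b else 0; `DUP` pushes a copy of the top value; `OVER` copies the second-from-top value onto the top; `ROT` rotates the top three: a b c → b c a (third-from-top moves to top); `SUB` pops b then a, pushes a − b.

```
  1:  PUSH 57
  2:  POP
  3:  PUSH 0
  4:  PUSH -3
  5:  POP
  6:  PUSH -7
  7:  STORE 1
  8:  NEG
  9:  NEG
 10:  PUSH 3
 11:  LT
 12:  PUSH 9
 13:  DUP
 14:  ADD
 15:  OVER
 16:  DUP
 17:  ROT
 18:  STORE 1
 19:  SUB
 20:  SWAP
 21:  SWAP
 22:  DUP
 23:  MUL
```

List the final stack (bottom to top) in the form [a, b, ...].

[1, 0]

PUSH 57 -> 57
POP     -> (empty)
PUSH 0  -> 0
PUSH -3 -> 0 -3
POP     -> 0
PUSH -7 -> 0 -7
STORE 1 -> 0
NEG     -> 0
NEG     -> 0
PUSH 3  -> 0 3
LT      -> 1
PUSH 9  -> 1 9
DUP     -> 1 9 9
ADD     -> 1 18
OVER    -> 1 18 1
DUP     -> 1 18 1 1
ROT     -> 1 1 1 18
STORE 1 -> 1 1 1
SUB     -> 1 0
SWAP    -> 0 1
SWAP    -> 1 0
DUP     -> 1 0 0
MUL     -> 1 0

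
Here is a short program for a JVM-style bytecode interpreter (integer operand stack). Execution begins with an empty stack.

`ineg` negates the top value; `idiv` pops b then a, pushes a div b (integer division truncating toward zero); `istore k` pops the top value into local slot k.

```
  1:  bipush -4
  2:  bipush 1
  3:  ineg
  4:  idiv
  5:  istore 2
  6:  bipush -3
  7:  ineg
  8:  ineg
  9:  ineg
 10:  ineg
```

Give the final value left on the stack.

-3

bipush -4  [-4]
bipush 1   [-4, 1]
ineg       [-4, -1]
idiv       [4]
istore 2   []
bipush -3  [-3]
ineg       [3]
ineg       [-3]
ineg       [3]
ineg       [-3]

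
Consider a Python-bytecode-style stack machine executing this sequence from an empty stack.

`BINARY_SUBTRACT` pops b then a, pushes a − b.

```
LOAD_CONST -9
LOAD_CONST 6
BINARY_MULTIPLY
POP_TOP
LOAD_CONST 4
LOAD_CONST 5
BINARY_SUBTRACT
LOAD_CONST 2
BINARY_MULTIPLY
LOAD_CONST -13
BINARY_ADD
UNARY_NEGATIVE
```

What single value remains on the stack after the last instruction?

15

LOAD_CONST -9   -> -9
LOAD_CONST 6    -> -9 6
BINARY_MULTIPLY -> -54
POP_TOP         -> (empty)
LOAD_CONST 4    -> 4
LOAD_CONST 5    -> 4 5
BINARY_SUBTRACT -> -1
LOAD_CONST 2    -> -1 2
BINARY_MULTIPLY -> -2
LOAD_CONST -13  -> -2 -13
BINARY_ADD      -> -15
UNARY_NEGATIVE  -> 15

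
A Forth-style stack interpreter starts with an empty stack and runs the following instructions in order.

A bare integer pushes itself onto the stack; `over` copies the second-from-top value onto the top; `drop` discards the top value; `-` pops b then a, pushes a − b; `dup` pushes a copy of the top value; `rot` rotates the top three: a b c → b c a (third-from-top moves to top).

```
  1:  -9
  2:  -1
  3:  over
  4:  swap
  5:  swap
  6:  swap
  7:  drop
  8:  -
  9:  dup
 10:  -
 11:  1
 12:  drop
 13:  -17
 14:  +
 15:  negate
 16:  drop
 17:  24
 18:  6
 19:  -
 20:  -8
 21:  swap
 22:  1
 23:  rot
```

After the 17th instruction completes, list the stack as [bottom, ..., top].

-9     -> [-9]
-1     -> [-9, -1]
over   -> [-9, -1, -9]
swap   -> [-9, -9, -1]
swap   -> [-9, -1, -9]
swap   -> [-9, -9, -1]
drop   -> [-9, -9]
-      -> [0]
dup    -> [0, 0]
-      -> [0]
1      -> [0, 1]
drop   -> [0]
-17    -> [0, -17]
+      -> [-17]
negate -> [17]
drop   -> []
24     -> [24]

[24]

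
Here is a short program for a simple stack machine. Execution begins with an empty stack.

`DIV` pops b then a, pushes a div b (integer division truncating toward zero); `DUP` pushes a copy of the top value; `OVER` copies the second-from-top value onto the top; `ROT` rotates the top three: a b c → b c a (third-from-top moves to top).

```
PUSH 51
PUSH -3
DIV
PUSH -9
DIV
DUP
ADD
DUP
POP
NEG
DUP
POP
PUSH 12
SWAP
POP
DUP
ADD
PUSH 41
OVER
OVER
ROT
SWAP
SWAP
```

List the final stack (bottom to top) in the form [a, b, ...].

[24, 24, 41, 41]

PUSH 51 : [51]
PUSH -3 : [51, -3]
DIV     : [-17]
PUSH -9 : [-17, -9]
DIV     : [1]
DUP     : [1, 1]
ADD     : [2]
DUP     : [2, 2]
POP     : [2]
NEG     : [-2]
DUP     : [-2, -2]
POP     : [-2]
PUSH 12 : [-2, 12]
SWAP    : [12, -2]
POP     : [12]
DUP     : [12, 12]
ADD     : [24]
PUSH 41 : [24, 41]
OVER    : [24, 41, 24]
OVER    : [24, 41, 24, 41]
ROT     : [24, 24, 41, 41]
SWAP    : [24, 24, 41, 41]
SWAP    : [24, 24, 41, 41]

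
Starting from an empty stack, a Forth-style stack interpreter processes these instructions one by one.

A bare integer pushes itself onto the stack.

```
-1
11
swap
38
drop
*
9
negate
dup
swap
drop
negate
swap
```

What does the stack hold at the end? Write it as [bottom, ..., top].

[9, -11]

-1     → -1
11     → -1 11
swap   → 11 -1
38     → 11 -1 38
drop   → 11 -1
*      → -11
9      → -11 9
negate → -11 -9
dup    → -11 -9 -9
swap   → -11 -9 -9
drop   → -11 -9
negate → -11 9
swap   → 9 -11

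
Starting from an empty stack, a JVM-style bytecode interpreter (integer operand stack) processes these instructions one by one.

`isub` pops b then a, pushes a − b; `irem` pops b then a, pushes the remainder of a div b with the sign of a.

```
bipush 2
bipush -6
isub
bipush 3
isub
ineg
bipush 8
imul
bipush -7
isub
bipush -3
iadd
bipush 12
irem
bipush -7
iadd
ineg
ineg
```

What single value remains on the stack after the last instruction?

-7

bipush 2  -> 2
bipush -6 -> 2 -6
isub      -> 8
bipush 3  -> 8 3
isub      -> 5
ineg      -> -5
bipush 8  -> -5 8
imul      -> -40
bipush -7 -> -40 -7
isub      -> -33
bipush -3 -> -33 -3
iadd      -> -36
bipush 12 -> -36 12
irem      -> 0
bipush -7 -> 0 -7
iadd      -> -7
ineg      -> 7
ineg      -> -7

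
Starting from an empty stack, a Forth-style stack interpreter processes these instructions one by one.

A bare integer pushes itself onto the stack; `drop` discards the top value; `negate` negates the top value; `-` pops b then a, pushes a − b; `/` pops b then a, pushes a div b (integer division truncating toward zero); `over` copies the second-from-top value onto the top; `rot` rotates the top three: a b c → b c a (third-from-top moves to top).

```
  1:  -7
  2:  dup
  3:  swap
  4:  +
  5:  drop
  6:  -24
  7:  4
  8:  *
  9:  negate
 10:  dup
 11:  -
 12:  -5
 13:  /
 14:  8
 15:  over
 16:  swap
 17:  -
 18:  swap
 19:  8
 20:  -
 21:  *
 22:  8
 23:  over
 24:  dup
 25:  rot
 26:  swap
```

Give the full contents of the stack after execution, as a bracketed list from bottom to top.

[64, 64, 8, 64]

-7      -7
dup     -7 -7
swap    -7 -7
+       -14
drop    (empty)
-24     -24
4       -24 4
*       -96
negate  96
dup     96 96
-       0
-5      0 -5
/       0
8       0 8
over    0 8 0
swap    0 0 8
-       0 -8
swap    -8 0
8       -8 0 8
-       -8 -8
*       64
8       64 8
over    64 8 64
dup     64 8 64 64
rot     64 64 64 8
swap    64 64 8 64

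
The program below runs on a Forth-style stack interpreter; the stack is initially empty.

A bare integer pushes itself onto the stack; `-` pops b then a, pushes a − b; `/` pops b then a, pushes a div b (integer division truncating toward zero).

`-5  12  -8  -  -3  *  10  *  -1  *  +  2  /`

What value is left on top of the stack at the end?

297

-5 → -5
12 → -5 12
-8 → -5 12 -8
-  → -5 20
-3 → -5 20 -3
*  → -5 -60
10 → -5 -60 10
*  → -5 -600
-1 → -5 -600 -1
*  → -5 600
+  → 595
2  → 595 2
/  → 297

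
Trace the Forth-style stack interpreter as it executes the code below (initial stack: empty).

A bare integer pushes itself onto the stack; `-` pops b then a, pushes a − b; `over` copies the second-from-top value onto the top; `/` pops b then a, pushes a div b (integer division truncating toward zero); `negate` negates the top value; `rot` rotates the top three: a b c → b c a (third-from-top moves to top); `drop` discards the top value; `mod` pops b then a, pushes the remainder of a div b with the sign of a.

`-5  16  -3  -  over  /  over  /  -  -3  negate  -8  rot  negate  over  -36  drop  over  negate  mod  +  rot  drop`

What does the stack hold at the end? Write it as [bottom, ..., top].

-5     : -5
16     : -5 16
-3     : -5 16 -3
-      : -5 19
over   : -5 19 -5
/      : -5 -3
over   : -5 -3 -5
/      : -5 0
-      : -5
-3     : -5 -3
negate : -5 3
-8     : -5 3 -8
rot    : 3 -8 -5
negate : 3 -8 5
over   : 3 -8 5 -8
-36    : 3 -8 5 -8 -36
drop   : 3 -8 5 -8
over   : 3 -8 5 -8 5
negate : 3 -8 5 -8 -5
mod    : 3 -8 5 -3
+      : 3 -8 2
rot    : -8 2 3
drop   : -8 2

[-8, 2]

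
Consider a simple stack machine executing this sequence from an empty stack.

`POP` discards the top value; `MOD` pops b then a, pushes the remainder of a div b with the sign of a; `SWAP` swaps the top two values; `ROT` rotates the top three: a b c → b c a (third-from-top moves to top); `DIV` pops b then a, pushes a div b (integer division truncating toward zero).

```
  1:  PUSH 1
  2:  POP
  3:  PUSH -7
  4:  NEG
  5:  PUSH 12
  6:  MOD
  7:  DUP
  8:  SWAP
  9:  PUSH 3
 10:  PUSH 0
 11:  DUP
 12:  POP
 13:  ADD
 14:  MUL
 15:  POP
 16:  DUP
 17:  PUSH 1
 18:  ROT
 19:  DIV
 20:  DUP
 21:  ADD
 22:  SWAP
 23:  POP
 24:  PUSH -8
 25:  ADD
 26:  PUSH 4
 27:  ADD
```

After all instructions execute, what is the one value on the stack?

-4

PUSH 1  → 1
POP     → (empty)
PUSH -7 → -7
NEG     → 7
PUSH 12 → 7 12
MOD     → 7
DUP     → 7 7
SWAP    → 7 7
PUSH 3  → 7 7 3
PUSH 0  → 7 7 3 0
DUP     → 7 7 3 0 0
POP     → 7 7 3 0
ADD     → 7 7 3
MUL     → 7 21
POP     → 7
DUP     → 7 7
PUSH 1  → 7 7 1
ROT     → 7 1 7
DIV     → 7 0
DUP     → 7 0 0
ADD     → 7 0
SWAP    → 0 7
POP     → 0
PUSH -8 → 0 -8
ADD     → -8
PUSH 4  → -8 4
ADD     → -4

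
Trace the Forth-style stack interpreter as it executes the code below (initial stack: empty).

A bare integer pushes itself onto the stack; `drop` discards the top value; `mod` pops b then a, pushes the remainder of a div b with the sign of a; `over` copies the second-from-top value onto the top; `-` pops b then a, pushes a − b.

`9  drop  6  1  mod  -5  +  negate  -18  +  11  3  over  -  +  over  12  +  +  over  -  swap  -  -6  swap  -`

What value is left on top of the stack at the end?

-34

9      : [9]
drop   : []
6      : [6]
1      : [6, 1]
mod    : [0]
-5     : [0, -5]
+      : [-5]
negate : [5]
-18    : [5, -18]
+      : [-13]
11     : [-13, 11]
3      : [-13, 11, 3]
over   : [-13, 11, 3, 11]
-      : [-13, 11, -8]
+      : [-13, 3]
over   : [-13, 3, -13]
12     : [-13, 3, -13, 12]
+      : [-13, 3, -1]
+      : [-13, 2]
over   : [-13, 2, -13]
-      : [-13, 15]
swap   : [15, -13]
-      : [28]
-6     : [28, -6]
swap   : [-6, 28]
-      : [-34]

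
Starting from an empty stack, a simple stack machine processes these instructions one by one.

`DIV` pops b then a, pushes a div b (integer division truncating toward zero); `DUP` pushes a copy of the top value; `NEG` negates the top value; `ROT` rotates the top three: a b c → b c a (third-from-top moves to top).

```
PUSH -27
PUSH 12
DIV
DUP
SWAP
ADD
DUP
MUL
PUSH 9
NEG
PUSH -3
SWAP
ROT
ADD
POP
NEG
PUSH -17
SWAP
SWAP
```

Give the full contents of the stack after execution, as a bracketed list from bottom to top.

PUSH -27 → -27
PUSH 12  → -27 12
DIV      → -2
DUP      → -2 -2
SWAP     → -2 -2
ADD      → -4
DUP      → -4 -4
MUL      → 16
PUSH 9   → 16 9
NEG      → 16 -9
PUSH -3  → 16 -9 -3
SWAP     → 16 -3 -9
ROT      → -3 -9 16
ADD      → -3 7
POP      → -3
NEG      → 3
PUSH -17 → 3 -17
SWAP     → -17 3
SWAP     → 3 -17

[3, -17]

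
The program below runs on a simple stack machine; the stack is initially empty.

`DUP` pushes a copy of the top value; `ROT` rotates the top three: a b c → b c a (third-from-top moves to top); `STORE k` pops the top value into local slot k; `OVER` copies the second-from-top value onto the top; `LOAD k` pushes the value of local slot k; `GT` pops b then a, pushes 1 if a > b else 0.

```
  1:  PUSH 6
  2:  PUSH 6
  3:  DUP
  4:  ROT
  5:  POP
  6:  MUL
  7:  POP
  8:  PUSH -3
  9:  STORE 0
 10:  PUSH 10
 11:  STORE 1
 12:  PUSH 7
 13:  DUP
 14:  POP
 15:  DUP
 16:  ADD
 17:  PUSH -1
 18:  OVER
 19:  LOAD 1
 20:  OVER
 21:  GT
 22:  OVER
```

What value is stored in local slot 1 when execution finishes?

10

PUSH 6  : [6]
PUSH 6  : [6, 6]
DUP     : [6, 6, 6]
ROT     : [6, 6, 6]
POP     : [6, 6]
MUL     : [36]
POP     : []
PUSH -3 : [-3]
STORE 0 : []
PUSH 10 : [10]
STORE 1 : []
PUSH 7  : [7]
DUP     : [7, 7]
POP     : [7]
DUP     : [7, 7]
ADD     : [14]
PUSH -1 : [14, -1]
OVER    : [14, -1, 14]
LOAD 1  : [14, -1, 14, 10]
OVER    : [14, -1, 14, 10, 14]
GT      : [14, -1, 14, 0]
OVER    : [14, -1, 14, 0, 14]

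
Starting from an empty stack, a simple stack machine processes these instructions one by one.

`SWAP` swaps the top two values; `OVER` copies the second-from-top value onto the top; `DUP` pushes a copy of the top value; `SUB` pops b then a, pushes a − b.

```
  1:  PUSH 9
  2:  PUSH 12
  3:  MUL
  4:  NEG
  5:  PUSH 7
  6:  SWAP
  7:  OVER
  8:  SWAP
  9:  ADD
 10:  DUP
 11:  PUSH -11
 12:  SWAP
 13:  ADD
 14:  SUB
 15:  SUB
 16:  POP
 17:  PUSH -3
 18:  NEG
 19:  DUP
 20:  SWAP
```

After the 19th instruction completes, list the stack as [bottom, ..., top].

PUSH 9   → 9
PUSH 12  → 9 12
MUL      → 108
NEG      → -108
PUSH 7   → -108 7
SWAP     → 7 -108
OVER     → 7 -108 7
SWAP     → 7 7 -108
ADD      → 7 -101
DUP      → 7 -101 -101
PUSH -11 → 7 -101 -101 -11
SWAP     → 7 -101 -11 -101
ADD      → 7 -101 -112
SUB      → 7 11
SUB      → -4
POP      → (empty)
PUSH -3  → -3
NEG      → 3
DUP      → 3 3

[3, 3]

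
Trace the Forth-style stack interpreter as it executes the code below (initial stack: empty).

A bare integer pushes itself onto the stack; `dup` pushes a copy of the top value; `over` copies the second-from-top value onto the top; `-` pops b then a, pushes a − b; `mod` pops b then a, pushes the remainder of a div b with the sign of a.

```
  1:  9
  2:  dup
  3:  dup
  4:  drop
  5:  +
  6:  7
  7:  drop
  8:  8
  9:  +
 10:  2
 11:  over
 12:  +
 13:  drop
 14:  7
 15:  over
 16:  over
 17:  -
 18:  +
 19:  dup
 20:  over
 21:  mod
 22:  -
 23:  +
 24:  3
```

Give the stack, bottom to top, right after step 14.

[26, 7]

9     9
dup   9 9
dup   9 9 9
drop  9 9
+     18
7     18 7
drop  18
8     18 8
+     26
2     26 2
over  26 2 26
+     26 28
drop  26
7     26 7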